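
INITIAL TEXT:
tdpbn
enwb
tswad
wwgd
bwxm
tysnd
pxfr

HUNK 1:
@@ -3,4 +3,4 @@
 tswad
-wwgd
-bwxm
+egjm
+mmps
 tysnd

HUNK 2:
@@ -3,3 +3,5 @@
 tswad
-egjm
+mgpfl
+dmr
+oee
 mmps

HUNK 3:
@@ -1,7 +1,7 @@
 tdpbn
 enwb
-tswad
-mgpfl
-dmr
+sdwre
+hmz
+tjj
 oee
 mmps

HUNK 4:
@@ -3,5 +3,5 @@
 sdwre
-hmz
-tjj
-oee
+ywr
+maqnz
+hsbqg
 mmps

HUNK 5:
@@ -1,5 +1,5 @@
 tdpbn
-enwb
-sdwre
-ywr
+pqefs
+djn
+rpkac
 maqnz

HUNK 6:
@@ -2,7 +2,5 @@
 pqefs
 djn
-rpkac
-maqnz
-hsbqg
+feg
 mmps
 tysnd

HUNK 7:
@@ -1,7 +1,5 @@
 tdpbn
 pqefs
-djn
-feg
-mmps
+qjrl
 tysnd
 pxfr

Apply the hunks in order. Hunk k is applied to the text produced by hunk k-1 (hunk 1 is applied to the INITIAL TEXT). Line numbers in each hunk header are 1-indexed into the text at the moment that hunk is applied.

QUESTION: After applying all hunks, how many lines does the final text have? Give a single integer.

Answer: 5

Derivation:
Hunk 1: at line 3 remove [wwgd,bwxm] add [egjm,mmps] -> 7 lines: tdpbn enwb tswad egjm mmps tysnd pxfr
Hunk 2: at line 3 remove [egjm] add [mgpfl,dmr,oee] -> 9 lines: tdpbn enwb tswad mgpfl dmr oee mmps tysnd pxfr
Hunk 3: at line 1 remove [tswad,mgpfl,dmr] add [sdwre,hmz,tjj] -> 9 lines: tdpbn enwb sdwre hmz tjj oee mmps tysnd pxfr
Hunk 4: at line 3 remove [hmz,tjj,oee] add [ywr,maqnz,hsbqg] -> 9 lines: tdpbn enwb sdwre ywr maqnz hsbqg mmps tysnd pxfr
Hunk 5: at line 1 remove [enwb,sdwre,ywr] add [pqefs,djn,rpkac] -> 9 lines: tdpbn pqefs djn rpkac maqnz hsbqg mmps tysnd pxfr
Hunk 6: at line 2 remove [rpkac,maqnz,hsbqg] add [feg] -> 7 lines: tdpbn pqefs djn feg mmps tysnd pxfr
Hunk 7: at line 1 remove [djn,feg,mmps] add [qjrl] -> 5 lines: tdpbn pqefs qjrl tysnd pxfr
Final line count: 5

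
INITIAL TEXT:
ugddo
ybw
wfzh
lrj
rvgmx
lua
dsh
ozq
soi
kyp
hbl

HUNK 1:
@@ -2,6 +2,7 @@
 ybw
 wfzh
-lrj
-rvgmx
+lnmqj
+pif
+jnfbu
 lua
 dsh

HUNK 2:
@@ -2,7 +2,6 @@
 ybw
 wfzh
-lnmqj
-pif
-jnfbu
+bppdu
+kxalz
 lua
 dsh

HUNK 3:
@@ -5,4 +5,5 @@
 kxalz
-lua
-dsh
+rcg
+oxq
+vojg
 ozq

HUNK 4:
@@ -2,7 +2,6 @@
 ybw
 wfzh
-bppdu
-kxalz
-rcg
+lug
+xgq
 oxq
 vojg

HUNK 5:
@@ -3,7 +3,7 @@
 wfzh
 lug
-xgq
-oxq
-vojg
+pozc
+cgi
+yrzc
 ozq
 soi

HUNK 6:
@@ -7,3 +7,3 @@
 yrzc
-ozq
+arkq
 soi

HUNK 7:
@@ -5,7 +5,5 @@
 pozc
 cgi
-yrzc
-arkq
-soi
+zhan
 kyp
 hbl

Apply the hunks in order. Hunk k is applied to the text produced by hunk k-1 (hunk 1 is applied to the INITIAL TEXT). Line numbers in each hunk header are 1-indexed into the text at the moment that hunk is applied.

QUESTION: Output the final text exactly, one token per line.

Answer: ugddo
ybw
wfzh
lug
pozc
cgi
zhan
kyp
hbl

Derivation:
Hunk 1: at line 2 remove [lrj,rvgmx] add [lnmqj,pif,jnfbu] -> 12 lines: ugddo ybw wfzh lnmqj pif jnfbu lua dsh ozq soi kyp hbl
Hunk 2: at line 2 remove [lnmqj,pif,jnfbu] add [bppdu,kxalz] -> 11 lines: ugddo ybw wfzh bppdu kxalz lua dsh ozq soi kyp hbl
Hunk 3: at line 5 remove [lua,dsh] add [rcg,oxq,vojg] -> 12 lines: ugddo ybw wfzh bppdu kxalz rcg oxq vojg ozq soi kyp hbl
Hunk 4: at line 2 remove [bppdu,kxalz,rcg] add [lug,xgq] -> 11 lines: ugddo ybw wfzh lug xgq oxq vojg ozq soi kyp hbl
Hunk 5: at line 3 remove [xgq,oxq,vojg] add [pozc,cgi,yrzc] -> 11 lines: ugddo ybw wfzh lug pozc cgi yrzc ozq soi kyp hbl
Hunk 6: at line 7 remove [ozq] add [arkq] -> 11 lines: ugddo ybw wfzh lug pozc cgi yrzc arkq soi kyp hbl
Hunk 7: at line 5 remove [yrzc,arkq,soi] add [zhan] -> 9 lines: ugddo ybw wfzh lug pozc cgi zhan kyp hbl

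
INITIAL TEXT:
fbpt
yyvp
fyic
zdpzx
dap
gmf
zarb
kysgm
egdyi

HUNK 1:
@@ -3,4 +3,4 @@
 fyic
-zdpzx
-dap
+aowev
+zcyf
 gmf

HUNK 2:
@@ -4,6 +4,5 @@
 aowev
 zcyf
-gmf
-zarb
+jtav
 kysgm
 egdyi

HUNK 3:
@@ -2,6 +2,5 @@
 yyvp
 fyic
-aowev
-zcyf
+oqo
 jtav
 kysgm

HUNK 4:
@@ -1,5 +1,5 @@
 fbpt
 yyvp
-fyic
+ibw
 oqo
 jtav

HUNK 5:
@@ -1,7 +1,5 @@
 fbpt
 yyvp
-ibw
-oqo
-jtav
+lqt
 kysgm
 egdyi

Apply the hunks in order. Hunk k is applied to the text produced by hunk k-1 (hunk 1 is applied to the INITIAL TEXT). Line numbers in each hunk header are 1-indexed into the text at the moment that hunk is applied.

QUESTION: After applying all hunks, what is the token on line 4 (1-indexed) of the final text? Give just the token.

Hunk 1: at line 3 remove [zdpzx,dap] add [aowev,zcyf] -> 9 lines: fbpt yyvp fyic aowev zcyf gmf zarb kysgm egdyi
Hunk 2: at line 4 remove [gmf,zarb] add [jtav] -> 8 lines: fbpt yyvp fyic aowev zcyf jtav kysgm egdyi
Hunk 3: at line 2 remove [aowev,zcyf] add [oqo] -> 7 lines: fbpt yyvp fyic oqo jtav kysgm egdyi
Hunk 4: at line 1 remove [fyic] add [ibw] -> 7 lines: fbpt yyvp ibw oqo jtav kysgm egdyi
Hunk 5: at line 1 remove [ibw,oqo,jtav] add [lqt] -> 5 lines: fbpt yyvp lqt kysgm egdyi
Final line 4: kysgm

Answer: kysgm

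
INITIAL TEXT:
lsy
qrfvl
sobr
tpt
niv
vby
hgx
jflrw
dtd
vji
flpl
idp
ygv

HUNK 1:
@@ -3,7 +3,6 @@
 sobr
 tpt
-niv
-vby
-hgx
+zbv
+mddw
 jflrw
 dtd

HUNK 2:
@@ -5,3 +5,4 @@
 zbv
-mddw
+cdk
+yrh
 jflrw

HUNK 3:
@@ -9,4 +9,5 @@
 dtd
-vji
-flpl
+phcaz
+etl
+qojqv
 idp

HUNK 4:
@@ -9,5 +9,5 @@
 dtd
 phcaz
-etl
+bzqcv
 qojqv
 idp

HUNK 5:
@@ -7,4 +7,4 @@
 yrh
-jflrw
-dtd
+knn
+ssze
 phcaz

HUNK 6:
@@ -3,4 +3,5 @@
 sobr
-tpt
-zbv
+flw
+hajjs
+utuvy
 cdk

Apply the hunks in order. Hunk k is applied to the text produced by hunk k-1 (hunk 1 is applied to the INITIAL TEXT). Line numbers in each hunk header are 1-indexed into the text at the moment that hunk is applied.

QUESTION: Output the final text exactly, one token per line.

Answer: lsy
qrfvl
sobr
flw
hajjs
utuvy
cdk
yrh
knn
ssze
phcaz
bzqcv
qojqv
idp
ygv

Derivation:
Hunk 1: at line 3 remove [niv,vby,hgx] add [zbv,mddw] -> 12 lines: lsy qrfvl sobr tpt zbv mddw jflrw dtd vji flpl idp ygv
Hunk 2: at line 5 remove [mddw] add [cdk,yrh] -> 13 lines: lsy qrfvl sobr tpt zbv cdk yrh jflrw dtd vji flpl idp ygv
Hunk 3: at line 9 remove [vji,flpl] add [phcaz,etl,qojqv] -> 14 lines: lsy qrfvl sobr tpt zbv cdk yrh jflrw dtd phcaz etl qojqv idp ygv
Hunk 4: at line 9 remove [etl] add [bzqcv] -> 14 lines: lsy qrfvl sobr tpt zbv cdk yrh jflrw dtd phcaz bzqcv qojqv idp ygv
Hunk 5: at line 7 remove [jflrw,dtd] add [knn,ssze] -> 14 lines: lsy qrfvl sobr tpt zbv cdk yrh knn ssze phcaz bzqcv qojqv idp ygv
Hunk 6: at line 3 remove [tpt,zbv] add [flw,hajjs,utuvy] -> 15 lines: lsy qrfvl sobr flw hajjs utuvy cdk yrh knn ssze phcaz bzqcv qojqv idp ygv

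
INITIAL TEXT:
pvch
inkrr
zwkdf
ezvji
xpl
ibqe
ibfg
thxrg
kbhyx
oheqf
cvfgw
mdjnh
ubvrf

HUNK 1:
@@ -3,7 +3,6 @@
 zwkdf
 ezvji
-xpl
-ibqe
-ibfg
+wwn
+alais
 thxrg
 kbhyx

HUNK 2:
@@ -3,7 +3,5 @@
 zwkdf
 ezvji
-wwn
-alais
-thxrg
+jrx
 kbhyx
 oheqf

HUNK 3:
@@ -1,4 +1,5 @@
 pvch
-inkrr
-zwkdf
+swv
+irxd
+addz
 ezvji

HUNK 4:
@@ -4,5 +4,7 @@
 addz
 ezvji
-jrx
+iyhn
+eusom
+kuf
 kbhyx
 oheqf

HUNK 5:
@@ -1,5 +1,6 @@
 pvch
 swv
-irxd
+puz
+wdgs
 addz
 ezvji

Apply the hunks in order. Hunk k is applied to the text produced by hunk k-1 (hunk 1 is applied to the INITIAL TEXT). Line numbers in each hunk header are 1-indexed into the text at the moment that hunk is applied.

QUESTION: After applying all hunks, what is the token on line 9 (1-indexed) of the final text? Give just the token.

Hunk 1: at line 3 remove [xpl,ibqe,ibfg] add [wwn,alais] -> 12 lines: pvch inkrr zwkdf ezvji wwn alais thxrg kbhyx oheqf cvfgw mdjnh ubvrf
Hunk 2: at line 3 remove [wwn,alais,thxrg] add [jrx] -> 10 lines: pvch inkrr zwkdf ezvji jrx kbhyx oheqf cvfgw mdjnh ubvrf
Hunk 3: at line 1 remove [inkrr,zwkdf] add [swv,irxd,addz] -> 11 lines: pvch swv irxd addz ezvji jrx kbhyx oheqf cvfgw mdjnh ubvrf
Hunk 4: at line 4 remove [jrx] add [iyhn,eusom,kuf] -> 13 lines: pvch swv irxd addz ezvji iyhn eusom kuf kbhyx oheqf cvfgw mdjnh ubvrf
Hunk 5: at line 1 remove [irxd] add [puz,wdgs] -> 14 lines: pvch swv puz wdgs addz ezvji iyhn eusom kuf kbhyx oheqf cvfgw mdjnh ubvrf
Final line 9: kuf

Answer: kuf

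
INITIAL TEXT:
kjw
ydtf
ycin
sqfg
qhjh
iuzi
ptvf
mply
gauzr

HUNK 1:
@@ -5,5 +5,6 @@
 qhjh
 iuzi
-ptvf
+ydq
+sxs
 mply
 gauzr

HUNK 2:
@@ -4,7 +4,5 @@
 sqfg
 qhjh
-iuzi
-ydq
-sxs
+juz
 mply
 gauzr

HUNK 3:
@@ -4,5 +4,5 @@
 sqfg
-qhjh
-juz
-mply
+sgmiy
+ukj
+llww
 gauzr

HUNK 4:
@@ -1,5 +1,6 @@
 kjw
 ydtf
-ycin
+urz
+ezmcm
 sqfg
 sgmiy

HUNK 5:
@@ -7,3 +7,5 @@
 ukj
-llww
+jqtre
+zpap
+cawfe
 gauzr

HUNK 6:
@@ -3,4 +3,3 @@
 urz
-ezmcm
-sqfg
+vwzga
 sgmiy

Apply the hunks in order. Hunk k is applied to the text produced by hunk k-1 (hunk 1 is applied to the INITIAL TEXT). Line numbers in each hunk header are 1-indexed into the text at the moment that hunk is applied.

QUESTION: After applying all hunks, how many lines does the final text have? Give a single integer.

Hunk 1: at line 5 remove [ptvf] add [ydq,sxs] -> 10 lines: kjw ydtf ycin sqfg qhjh iuzi ydq sxs mply gauzr
Hunk 2: at line 4 remove [iuzi,ydq,sxs] add [juz] -> 8 lines: kjw ydtf ycin sqfg qhjh juz mply gauzr
Hunk 3: at line 4 remove [qhjh,juz,mply] add [sgmiy,ukj,llww] -> 8 lines: kjw ydtf ycin sqfg sgmiy ukj llww gauzr
Hunk 4: at line 1 remove [ycin] add [urz,ezmcm] -> 9 lines: kjw ydtf urz ezmcm sqfg sgmiy ukj llww gauzr
Hunk 5: at line 7 remove [llww] add [jqtre,zpap,cawfe] -> 11 lines: kjw ydtf urz ezmcm sqfg sgmiy ukj jqtre zpap cawfe gauzr
Hunk 6: at line 3 remove [ezmcm,sqfg] add [vwzga] -> 10 lines: kjw ydtf urz vwzga sgmiy ukj jqtre zpap cawfe gauzr
Final line count: 10

Answer: 10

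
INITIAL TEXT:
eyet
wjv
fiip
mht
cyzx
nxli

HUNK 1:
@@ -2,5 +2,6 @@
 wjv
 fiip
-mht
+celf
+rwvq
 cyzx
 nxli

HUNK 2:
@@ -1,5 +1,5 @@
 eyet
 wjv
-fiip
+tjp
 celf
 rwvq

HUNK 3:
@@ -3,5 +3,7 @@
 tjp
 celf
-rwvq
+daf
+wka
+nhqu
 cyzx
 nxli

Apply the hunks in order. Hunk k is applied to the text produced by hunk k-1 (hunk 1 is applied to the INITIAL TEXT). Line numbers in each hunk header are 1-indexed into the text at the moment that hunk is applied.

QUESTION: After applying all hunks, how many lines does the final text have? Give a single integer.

Hunk 1: at line 2 remove [mht] add [celf,rwvq] -> 7 lines: eyet wjv fiip celf rwvq cyzx nxli
Hunk 2: at line 1 remove [fiip] add [tjp] -> 7 lines: eyet wjv tjp celf rwvq cyzx nxli
Hunk 3: at line 3 remove [rwvq] add [daf,wka,nhqu] -> 9 lines: eyet wjv tjp celf daf wka nhqu cyzx nxli
Final line count: 9

Answer: 9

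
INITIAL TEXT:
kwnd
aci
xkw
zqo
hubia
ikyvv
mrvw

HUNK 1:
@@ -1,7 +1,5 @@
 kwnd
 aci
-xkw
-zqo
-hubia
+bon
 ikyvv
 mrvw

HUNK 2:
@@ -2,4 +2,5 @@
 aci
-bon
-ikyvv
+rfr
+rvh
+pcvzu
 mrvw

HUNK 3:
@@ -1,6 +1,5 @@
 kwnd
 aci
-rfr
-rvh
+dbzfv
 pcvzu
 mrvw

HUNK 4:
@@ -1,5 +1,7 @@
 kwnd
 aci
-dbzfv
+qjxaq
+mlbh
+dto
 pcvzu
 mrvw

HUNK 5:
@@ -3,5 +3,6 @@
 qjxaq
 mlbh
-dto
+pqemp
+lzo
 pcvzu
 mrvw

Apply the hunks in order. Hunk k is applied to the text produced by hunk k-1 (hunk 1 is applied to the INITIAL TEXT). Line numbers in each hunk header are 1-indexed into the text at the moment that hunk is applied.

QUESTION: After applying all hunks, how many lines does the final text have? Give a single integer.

Answer: 8

Derivation:
Hunk 1: at line 1 remove [xkw,zqo,hubia] add [bon] -> 5 lines: kwnd aci bon ikyvv mrvw
Hunk 2: at line 2 remove [bon,ikyvv] add [rfr,rvh,pcvzu] -> 6 lines: kwnd aci rfr rvh pcvzu mrvw
Hunk 3: at line 1 remove [rfr,rvh] add [dbzfv] -> 5 lines: kwnd aci dbzfv pcvzu mrvw
Hunk 4: at line 1 remove [dbzfv] add [qjxaq,mlbh,dto] -> 7 lines: kwnd aci qjxaq mlbh dto pcvzu mrvw
Hunk 5: at line 3 remove [dto] add [pqemp,lzo] -> 8 lines: kwnd aci qjxaq mlbh pqemp lzo pcvzu mrvw
Final line count: 8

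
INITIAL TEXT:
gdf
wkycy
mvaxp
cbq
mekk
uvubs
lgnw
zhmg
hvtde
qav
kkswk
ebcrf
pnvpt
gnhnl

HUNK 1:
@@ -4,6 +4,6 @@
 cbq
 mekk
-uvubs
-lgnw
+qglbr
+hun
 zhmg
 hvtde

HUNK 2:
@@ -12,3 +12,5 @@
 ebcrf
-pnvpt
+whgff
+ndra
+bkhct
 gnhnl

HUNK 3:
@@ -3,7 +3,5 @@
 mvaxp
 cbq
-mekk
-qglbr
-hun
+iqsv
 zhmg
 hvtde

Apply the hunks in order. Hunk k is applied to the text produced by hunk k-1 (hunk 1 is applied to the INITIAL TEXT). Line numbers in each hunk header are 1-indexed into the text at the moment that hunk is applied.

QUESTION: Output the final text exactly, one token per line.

Answer: gdf
wkycy
mvaxp
cbq
iqsv
zhmg
hvtde
qav
kkswk
ebcrf
whgff
ndra
bkhct
gnhnl

Derivation:
Hunk 1: at line 4 remove [uvubs,lgnw] add [qglbr,hun] -> 14 lines: gdf wkycy mvaxp cbq mekk qglbr hun zhmg hvtde qav kkswk ebcrf pnvpt gnhnl
Hunk 2: at line 12 remove [pnvpt] add [whgff,ndra,bkhct] -> 16 lines: gdf wkycy mvaxp cbq mekk qglbr hun zhmg hvtde qav kkswk ebcrf whgff ndra bkhct gnhnl
Hunk 3: at line 3 remove [mekk,qglbr,hun] add [iqsv] -> 14 lines: gdf wkycy mvaxp cbq iqsv zhmg hvtde qav kkswk ebcrf whgff ndra bkhct gnhnl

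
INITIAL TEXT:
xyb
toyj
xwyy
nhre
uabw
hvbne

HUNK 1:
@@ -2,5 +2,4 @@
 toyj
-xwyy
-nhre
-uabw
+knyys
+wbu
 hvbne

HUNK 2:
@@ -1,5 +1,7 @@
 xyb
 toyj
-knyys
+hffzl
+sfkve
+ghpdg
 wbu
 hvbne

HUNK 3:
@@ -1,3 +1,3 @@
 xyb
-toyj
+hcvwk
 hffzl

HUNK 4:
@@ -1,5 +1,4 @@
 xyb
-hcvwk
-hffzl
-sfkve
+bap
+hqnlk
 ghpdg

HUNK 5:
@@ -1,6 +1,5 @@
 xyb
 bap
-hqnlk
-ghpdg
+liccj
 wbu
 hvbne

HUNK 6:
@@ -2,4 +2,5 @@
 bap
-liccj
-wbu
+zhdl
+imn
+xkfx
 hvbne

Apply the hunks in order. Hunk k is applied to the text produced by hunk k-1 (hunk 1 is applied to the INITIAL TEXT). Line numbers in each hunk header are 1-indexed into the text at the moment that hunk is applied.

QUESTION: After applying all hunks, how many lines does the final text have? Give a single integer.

Hunk 1: at line 2 remove [xwyy,nhre,uabw] add [knyys,wbu] -> 5 lines: xyb toyj knyys wbu hvbne
Hunk 2: at line 1 remove [knyys] add [hffzl,sfkve,ghpdg] -> 7 lines: xyb toyj hffzl sfkve ghpdg wbu hvbne
Hunk 3: at line 1 remove [toyj] add [hcvwk] -> 7 lines: xyb hcvwk hffzl sfkve ghpdg wbu hvbne
Hunk 4: at line 1 remove [hcvwk,hffzl,sfkve] add [bap,hqnlk] -> 6 lines: xyb bap hqnlk ghpdg wbu hvbne
Hunk 5: at line 1 remove [hqnlk,ghpdg] add [liccj] -> 5 lines: xyb bap liccj wbu hvbne
Hunk 6: at line 2 remove [liccj,wbu] add [zhdl,imn,xkfx] -> 6 lines: xyb bap zhdl imn xkfx hvbne
Final line count: 6

Answer: 6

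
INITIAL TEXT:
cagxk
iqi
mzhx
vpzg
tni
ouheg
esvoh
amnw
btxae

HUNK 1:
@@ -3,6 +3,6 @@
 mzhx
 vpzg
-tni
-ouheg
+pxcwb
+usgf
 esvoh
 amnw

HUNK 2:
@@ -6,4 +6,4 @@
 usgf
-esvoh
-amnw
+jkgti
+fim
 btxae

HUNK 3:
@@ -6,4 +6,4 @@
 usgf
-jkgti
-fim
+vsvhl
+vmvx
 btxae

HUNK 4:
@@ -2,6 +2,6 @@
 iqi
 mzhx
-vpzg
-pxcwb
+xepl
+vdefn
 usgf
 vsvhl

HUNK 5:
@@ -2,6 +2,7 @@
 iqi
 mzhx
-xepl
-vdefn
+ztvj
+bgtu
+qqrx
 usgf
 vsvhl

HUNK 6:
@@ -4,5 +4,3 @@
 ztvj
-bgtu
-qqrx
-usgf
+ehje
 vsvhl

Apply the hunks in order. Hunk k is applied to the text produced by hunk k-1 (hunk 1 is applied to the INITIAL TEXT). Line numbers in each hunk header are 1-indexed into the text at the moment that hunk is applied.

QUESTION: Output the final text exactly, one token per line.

Answer: cagxk
iqi
mzhx
ztvj
ehje
vsvhl
vmvx
btxae

Derivation:
Hunk 1: at line 3 remove [tni,ouheg] add [pxcwb,usgf] -> 9 lines: cagxk iqi mzhx vpzg pxcwb usgf esvoh amnw btxae
Hunk 2: at line 6 remove [esvoh,amnw] add [jkgti,fim] -> 9 lines: cagxk iqi mzhx vpzg pxcwb usgf jkgti fim btxae
Hunk 3: at line 6 remove [jkgti,fim] add [vsvhl,vmvx] -> 9 lines: cagxk iqi mzhx vpzg pxcwb usgf vsvhl vmvx btxae
Hunk 4: at line 2 remove [vpzg,pxcwb] add [xepl,vdefn] -> 9 lines: cagxk iqi mzhx xepl vdefn usgf vsvhl vmvx btxae
Hunk 5: at line 2 remove [xepl,vdefn] add [ztvj,bgtu,qqrx] -> 10 lines: cagxk iqi mzhx ztvj bgtu qqrx usgf vsvhl vmvx btxae
Hunk 6: at line 4 remove [bgtu,qqrx,usgf] add [ehje] -> 8 lines: cagxk iqi mzhx ztvj ehje vsvhl vmvx btxae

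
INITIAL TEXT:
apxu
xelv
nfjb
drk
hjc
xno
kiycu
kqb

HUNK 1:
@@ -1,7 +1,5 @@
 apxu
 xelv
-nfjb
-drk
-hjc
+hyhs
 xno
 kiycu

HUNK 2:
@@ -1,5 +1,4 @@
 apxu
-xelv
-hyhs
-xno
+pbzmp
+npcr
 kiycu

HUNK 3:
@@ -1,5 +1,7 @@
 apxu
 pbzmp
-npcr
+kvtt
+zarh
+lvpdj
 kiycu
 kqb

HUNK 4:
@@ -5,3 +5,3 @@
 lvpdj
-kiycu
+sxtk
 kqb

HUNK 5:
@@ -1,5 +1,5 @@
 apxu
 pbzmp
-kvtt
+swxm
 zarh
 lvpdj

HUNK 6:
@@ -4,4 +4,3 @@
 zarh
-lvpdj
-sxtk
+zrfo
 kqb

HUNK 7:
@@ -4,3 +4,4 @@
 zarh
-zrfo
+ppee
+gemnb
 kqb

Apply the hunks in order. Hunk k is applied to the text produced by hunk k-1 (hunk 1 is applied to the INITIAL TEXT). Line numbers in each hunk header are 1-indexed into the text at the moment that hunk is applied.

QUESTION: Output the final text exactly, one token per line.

Answer: apxu
pbzmp
swxm
zarh
ppee
gemnb
kqb

Derivation:
Hunk 1: at line 1 remove [nfjb,drk,hjc] add [hyhs] -> 6 lines: apxu xelv hyhs xno kiycu kqb
Hunk 2: at line 1 remove [xelv,hyhs,xno] add [pbzmp,npcr] -> 5 lines: apxu pbzmp npcr kiycu kqb
Hunk 3: at line 1 remove [npcr] add [kvtt,zarh,lvpdj] -> 7 lines: apxu pbzmp kvtt zarh lvpdj kiycu kqb
Hunk 4: at line 5 remove [kiycu] add [sxtk] -> 7 lines: apxu pbzmp kvtt zarh lvpdj sxtk kqb
Hunk 5: at line 1 remove [kvtt] add [swxm] -> 7 lines: apxu pbzmp swxm zarh lvpdj sxtk kqb
Hunk 6: at line 4 remove [lvpdj,sxtk] add [zrfo] -> 6 lines: apxu pbzmp swxm zarh zrfo kqb
Hunk 7: at line 4 remove [zrfo] add [ppee,gemnb] -> 7 lines: apxu pbzmp swxm zarh ppee gemnb kqb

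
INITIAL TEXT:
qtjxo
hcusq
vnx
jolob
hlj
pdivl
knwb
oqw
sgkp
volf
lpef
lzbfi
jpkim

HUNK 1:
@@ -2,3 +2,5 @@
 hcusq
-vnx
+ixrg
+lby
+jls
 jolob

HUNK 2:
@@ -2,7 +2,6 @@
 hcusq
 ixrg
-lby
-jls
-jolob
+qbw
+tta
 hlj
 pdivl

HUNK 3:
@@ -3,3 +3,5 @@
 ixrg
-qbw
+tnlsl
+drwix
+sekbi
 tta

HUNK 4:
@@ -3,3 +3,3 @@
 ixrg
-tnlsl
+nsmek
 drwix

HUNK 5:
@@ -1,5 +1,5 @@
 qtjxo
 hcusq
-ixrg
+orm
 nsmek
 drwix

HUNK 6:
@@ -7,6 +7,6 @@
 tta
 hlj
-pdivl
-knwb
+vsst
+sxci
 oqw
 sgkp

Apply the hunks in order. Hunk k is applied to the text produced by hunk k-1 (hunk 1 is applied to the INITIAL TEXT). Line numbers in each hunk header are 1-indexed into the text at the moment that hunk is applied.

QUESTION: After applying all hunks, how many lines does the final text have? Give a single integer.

Answer: 16

Derivation:
Hunk 1: at line 2 remove [vnx] add [ixrg,lby,jls] -> 15 lines: qtjxo hcusq ixrg lby jls jolob hlj pdivl knwb oqw sgkp volf lpef lzbfi jpkim
Hunk 2: at line 2 remove [lby,jls,jolob] add [qbw,tta] -> 14 lines: qtjxo hcusq ixrg qbw tta hlj pdivl knwb oqw sgkp volf lpef lzbfi jpkim
Hunk 3: at line 3 remove [qbw] add [tnlsl,drwix,sekbi] -> 16 lines: qtjxo hcusq ixrg tnlsl drwix sekbi tta hlj pdivl knwb oqw sgkp volf lpef lzbfi jpkim
Hunk 4: at line 3 remove [tnlsl] add [nsmek] -> 16 lines: qtjxo hcusq ixrg nsmek drwix sekbi tta hlj pdivl knwb oqw sgkp volf lpef lzbfi jpkim
Hunk 5: at line 1 remove [ixrg] add [orm] -> 16 lines: qtjxo hcusq orm nsmek drwix sekbi tta hlj pdivl knwb oqw sgkp volf lpef lzbfi jpkim
Hunk 6: at line 7 remove [pdivl,knwb] add [vsst,sxci] -> 16 lines: qtjxo hcusq orm nsmek drwix sekbi tta hlj vsst sxci oqw sgkp volf lpef lzbfi jpkim
Final line count: 16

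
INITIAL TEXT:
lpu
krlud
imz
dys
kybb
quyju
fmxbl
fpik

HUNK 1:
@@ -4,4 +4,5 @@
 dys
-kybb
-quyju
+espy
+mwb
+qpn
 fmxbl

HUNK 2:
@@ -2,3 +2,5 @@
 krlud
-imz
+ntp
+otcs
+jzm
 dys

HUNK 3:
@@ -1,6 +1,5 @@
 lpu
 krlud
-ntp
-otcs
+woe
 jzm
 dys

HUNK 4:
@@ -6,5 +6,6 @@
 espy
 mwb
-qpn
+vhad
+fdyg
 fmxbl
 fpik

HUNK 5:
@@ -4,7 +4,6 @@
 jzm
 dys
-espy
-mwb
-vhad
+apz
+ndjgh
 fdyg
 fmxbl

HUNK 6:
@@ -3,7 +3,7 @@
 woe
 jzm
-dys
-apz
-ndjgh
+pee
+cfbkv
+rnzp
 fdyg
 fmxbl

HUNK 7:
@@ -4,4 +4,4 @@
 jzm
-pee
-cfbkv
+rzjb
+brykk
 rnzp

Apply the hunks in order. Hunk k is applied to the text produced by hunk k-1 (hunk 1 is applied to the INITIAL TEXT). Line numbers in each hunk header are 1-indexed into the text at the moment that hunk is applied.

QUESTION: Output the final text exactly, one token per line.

Hunk 1: at line 4 remove [kybb,quyju] add [espy,mwb,qpn] -> 9 lines: lpu krlud imz dys espy mwb qpn fmxbl fpik
Hunk 2: at line 2 remove [imz] add [ntp,otcs,jzm] -> 11 lines: lpu krlud ntp otcs jzm dys espy mwb qpn fmxbl fpik
Hunk 3: at line 1 remove [ntp,otcs] add [woe] -> 10 lines: lpu krlud woe jzm dys espy mwb qpn fmxbl fpik
Hunk 4: at line 6 remove [qpn] add [vhad,fdyg] -> 11 lines: lpu krlud woe jzm dys espy mwb vhad fdyg fmxbl fpik
Hunk 5: at line 4 remove [espy,mwb,vhad] add [apz,ndjgh] -> 10 lines: lpu krlud woe jzm dys apz ndjgh fdyg fmxbl fpik
Hunk 6: at line 3 remove [dys,apz,ndjgh] add [pee,cfbkv,rnzp] -> 10 lines: lpu krlud woe jzm pee cfbkv rnzp fdyg fmxbl fpik
Hunk 7: at line 4 remove [pee,cfbkv] add [rzjb,brykk] -> 10 lines: lpu krlud woe jzm rzjb brykk rnzp fdyg fmxbl fpik

Answer: lpu
krlud
woe
jzm
rzjb
brykk
rnzp
fdyg
fmxbl
fpik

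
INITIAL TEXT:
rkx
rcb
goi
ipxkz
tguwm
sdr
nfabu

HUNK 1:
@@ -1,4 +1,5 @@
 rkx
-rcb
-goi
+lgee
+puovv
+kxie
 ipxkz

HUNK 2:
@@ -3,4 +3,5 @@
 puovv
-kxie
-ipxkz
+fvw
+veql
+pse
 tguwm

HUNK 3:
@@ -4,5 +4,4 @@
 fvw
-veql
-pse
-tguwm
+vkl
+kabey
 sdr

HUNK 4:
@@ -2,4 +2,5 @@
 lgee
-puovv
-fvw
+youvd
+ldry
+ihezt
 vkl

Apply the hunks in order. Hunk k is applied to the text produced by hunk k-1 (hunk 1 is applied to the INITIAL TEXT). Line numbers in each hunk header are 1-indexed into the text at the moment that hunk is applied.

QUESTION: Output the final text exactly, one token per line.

Answer: rkx
lgee
youvd
ldry
ihezt
vkl
kabey
sdr
nfabu

Derivation:
Hunk 1: at line 1 remove [rcb,goi] add [lgee,puovv,kxie] -> 8 lines: rkx lgee puovv kxie ipxkz tguwm sdr nfabu
Hunk 2: at line 3 remove [kxie,ipxkz] add [fvw,veql,pse] -> 9 lines: rkx lgee puovv fvw veql pse tguwm sdr nfabu
Hunk 3: at line 4 remove [veql,pse,tguwm] add [vkl,kabey] -> 8 lines: rkx lgee puovv fvw vkl kabey sdr nfabu
Hunk 4: at line 2 remove [puovv,fvw] add [youvd,ldry,ihezt] -> 9 lines: rkx lgee youvd ldry ihezt vkl kabey sdr nfabu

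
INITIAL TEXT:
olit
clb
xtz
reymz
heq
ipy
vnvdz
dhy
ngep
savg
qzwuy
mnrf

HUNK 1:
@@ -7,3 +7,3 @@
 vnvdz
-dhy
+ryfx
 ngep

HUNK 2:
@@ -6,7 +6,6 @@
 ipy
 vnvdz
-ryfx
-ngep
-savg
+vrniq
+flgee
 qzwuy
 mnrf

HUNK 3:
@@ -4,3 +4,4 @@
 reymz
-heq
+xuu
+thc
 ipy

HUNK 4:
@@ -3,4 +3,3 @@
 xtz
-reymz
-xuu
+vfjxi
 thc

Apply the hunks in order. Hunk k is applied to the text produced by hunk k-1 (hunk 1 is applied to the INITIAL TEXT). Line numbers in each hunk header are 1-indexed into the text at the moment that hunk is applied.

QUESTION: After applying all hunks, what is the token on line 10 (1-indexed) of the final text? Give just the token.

Answer: qzwuy

Derivation:
Hunk 1: at line 7 remove [dhy] add [ryfx] -> 12 lines: olit clb xtz reymz heq ipy vnvdz ryfx ngep savg qzwuy mnrf
Hunk 2: at line 6 remove [ryfx,ngep,savg] add [vrniq,flgee] -> 11 lines: olit clb xtz reymz heq ipy vnvdz vrniq flgee qzwuy mnrf
Hunk 3: at line 4 remove [heq] add [xuu,thc] -> 12 lines: olit clb xtz reymz xuu thc ipy vnvdz vrniq flgee qzwuy mnrf
Hunk 4: at line 3 remove [reymz,xuu] add [vfjxi] -> 11 lines: olit clb xtz vfjxi thc ipy vnvdz vrniq flgee qzwuy mnrf
Final line 10: qzwuy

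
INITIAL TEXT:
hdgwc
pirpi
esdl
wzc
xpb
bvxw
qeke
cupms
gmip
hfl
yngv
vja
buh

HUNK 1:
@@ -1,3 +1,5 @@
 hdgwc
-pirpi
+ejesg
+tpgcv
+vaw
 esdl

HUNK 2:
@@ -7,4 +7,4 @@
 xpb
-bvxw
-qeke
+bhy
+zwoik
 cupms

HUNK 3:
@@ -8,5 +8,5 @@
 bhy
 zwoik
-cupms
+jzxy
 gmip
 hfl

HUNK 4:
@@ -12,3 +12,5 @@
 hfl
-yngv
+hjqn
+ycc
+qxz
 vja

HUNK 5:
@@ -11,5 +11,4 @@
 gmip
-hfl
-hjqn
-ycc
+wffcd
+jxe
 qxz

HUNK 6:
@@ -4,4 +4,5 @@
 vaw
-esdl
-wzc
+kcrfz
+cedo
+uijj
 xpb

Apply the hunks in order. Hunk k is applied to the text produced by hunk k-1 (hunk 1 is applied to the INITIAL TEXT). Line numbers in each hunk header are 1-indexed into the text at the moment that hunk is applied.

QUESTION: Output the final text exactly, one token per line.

Hunk 1: at line 1 remove [pirpi] add [ejesg,tpgcv,vaw] -> 15 lines: hdgwc ejesg tpgcv vaw esdl wzc xpb bvxw qeke cupms gmip hfl yngv vja buh
Hunk 2: at line 7 remove [bvxw,qeke] add [bhy,zwoik] -> 15 lines: hdgwc ejesg tpgcv vaw esdl wzc xpb bhy zwoik cupms gmip hfl yngv vja buh
Hunk 3: at line 8 remove [cupms] add [jzxy] -> 15 lines: hdgwc ejesg tpgcv vaw esdl wzc xpb bhy zwoik jzxy gmip hfl yngv vja buh
Hunk 4: at line 12 remove [yngv] add [hjqn,ycc,qxz] -> 17 lines: hdgwc ejesg tpgcv vaw esdl wzc xpb bhy zwoik jzxy gmip hfl hjqn ycc qxz vja buh
Hunk 5: at line 11 remove [hfl,hjqn,ycc] add [wffcd,jxe] -> 16 lines: hdgwc ejesg tpgcv vaw esdl wzc xpb bhy zwoik jzxy gmip wffcd jxe qxz vja buh
Hunk 6: at line 4 remove [esdl,wzc] add [kcrfz,cedo,uijj] -> 17 lines: hdgwc ejesg tpgcv vaw kcrfz cedo uijj xpb bhy zwoik jzxy gmip wffcd jxe qxz vja buh

Answer: hdgwc
ejesg
tpgcv
vaw
kcrfz
cedo
uijj
xpb
bhy
zwoik
jzxy
gmip
wffcd
jxe
qxz
vja
buh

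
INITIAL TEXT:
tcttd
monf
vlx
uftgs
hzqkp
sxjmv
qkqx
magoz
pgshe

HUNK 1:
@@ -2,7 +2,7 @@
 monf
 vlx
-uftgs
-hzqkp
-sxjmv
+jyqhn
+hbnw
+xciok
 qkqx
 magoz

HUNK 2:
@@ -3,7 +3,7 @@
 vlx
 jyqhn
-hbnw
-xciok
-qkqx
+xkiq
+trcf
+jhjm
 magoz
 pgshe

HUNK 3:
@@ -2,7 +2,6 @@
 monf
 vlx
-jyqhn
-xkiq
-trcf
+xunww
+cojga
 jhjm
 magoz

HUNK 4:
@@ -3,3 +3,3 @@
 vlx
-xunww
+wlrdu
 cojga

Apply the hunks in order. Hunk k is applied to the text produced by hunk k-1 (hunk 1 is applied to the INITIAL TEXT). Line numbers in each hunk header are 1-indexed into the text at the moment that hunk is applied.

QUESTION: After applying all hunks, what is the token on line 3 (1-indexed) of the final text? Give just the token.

Answer: vlx

Derivation:
Hunk 1: at line 2 remove [uftgs,hzqkp,sxjmv] add [jyqhn,hbnw,xciok] -> 9 lines: tcttd monf vlx jyqhn hbnw xciok qkqx magoz pgshe
Hunk 2: at line 3 remove [hbnw,xciok,qkqx] add [xkiq,trcf,jhjm] -> 9 lines: tcttd monf vlx jyqhn xkiq trcf jhjm magoz pgshe
Hunk 3: at line 2 remove [jyqhn,xkiq,trcf] add [xunww,cojga] -> 8 lines: tcttd monf vlx xunww cojga jhjm magoz pgshe
Hunk 4: at line 3 remove [xunww] add [wlrdu] -> 8 lines: tcttd monf vlx wlrdu cojga jhjm magoz pgshe
Final line 3: vlx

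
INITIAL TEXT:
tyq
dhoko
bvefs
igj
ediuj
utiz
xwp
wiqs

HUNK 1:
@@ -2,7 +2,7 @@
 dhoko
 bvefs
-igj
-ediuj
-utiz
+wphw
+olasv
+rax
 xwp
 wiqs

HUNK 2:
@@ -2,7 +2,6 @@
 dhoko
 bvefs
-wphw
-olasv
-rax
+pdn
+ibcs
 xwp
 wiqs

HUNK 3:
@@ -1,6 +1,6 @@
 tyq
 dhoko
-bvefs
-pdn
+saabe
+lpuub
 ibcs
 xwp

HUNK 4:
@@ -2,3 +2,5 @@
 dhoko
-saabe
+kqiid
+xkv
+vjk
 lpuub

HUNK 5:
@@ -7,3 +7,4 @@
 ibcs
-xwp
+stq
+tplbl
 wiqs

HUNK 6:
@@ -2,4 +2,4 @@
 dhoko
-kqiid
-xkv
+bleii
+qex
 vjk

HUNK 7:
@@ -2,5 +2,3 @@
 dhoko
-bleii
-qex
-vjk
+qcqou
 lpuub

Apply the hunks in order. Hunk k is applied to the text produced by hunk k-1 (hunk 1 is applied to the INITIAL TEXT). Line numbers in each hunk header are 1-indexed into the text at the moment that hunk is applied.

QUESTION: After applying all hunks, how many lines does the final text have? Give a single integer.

Answer: 8

Derivation:
Hunk 1: at line 2 remove [igj,ediuj,utiz] add [wphw,olasv,rax] -> 8 lines: tyq dhoko bvefs wphw olasv rax xwp wiqs
Hunk 2: at line 2 remove [wphw,olasv,rax] add [pdn,ibcs] -> 7 lines: tyq dhoko bvefs pdn ibcs xwp wiqs
Hunk 3: at line 1 remove [bvefs,pdn] add [saabe,lpuub] -> 7 lines: tyq dhoko saabe lpuub ibcs xwp wiqs
Hunk 4: at line 2 remove [saabe] add [kqiid,xkv,vjk] -> 9 lines: tyq dhoko kqiid xkv vjk lpuub ibcs xwp wiqs
Hunk 5: at line 7 remove [xwp] add [stq,tplbl] -> 10 lines: tyq dhoko kqiid xkv vjk lpuub ibcs stq tplbl wiqs
Hunk 6: at line 2 remove [kqiid,xkv] add [bleii,qex] -> 10 lines: tyq dhoko bleii qex vjk lpuub ibcs stq tplbl wiqs
Hunk 7: at line 2 remove [bleii,qex,vjk] add [qcqou] -> 8 lines: tyq dhoko qcqou lpuub ibcs stq tplbl wiqs
Final line count: 8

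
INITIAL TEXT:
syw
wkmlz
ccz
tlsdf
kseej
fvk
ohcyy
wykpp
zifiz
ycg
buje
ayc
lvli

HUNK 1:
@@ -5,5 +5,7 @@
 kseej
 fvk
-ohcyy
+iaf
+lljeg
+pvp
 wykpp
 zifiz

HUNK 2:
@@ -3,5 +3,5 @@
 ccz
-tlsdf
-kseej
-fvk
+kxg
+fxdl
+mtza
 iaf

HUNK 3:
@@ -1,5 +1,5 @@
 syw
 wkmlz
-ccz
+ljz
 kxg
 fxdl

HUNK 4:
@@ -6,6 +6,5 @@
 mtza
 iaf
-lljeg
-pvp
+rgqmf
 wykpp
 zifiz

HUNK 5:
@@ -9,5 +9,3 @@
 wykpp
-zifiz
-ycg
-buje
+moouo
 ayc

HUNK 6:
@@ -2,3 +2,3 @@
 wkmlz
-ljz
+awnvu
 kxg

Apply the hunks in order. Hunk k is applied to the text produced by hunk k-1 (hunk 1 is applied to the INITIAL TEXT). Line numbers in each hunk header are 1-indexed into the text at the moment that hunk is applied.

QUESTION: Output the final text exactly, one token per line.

Hunk 1: at line 5 remove [ohcyy] add [iaf,lljeg,pvp] -> 15 lines: syw wkmlz ccz tlsdf kseej fvk iaf lljeg pvp wykpp zifiz ycg buje ayc lvli
Hunk 2: at line 3 remove [tlsdf,kseej,fvk] add [kxg,fxdl,mtza] -> 15 lines: syw wkmlz ccz kxg fxdl mtza iaf lljeg pvp wykpp zifiz ycg buje ayc lvli
Hunk 3: at line 1 remove [ccz] add [ljz] -> 15 lines: syw wkmlz ljz kxg fxdl mtza iaf lljeg pvp wykpp zifiz ycg buje ayc lvli
Hunk 4: at line 6 remove [lljeg,pvp] add [rgqmf] -> 14 lines: syw wkmlz ljz kxg fxdl mtza iaf rgqmf wykpp zifiz ycg buje ayc lvli
Hunk 5: at line 9 remove [zifiz,ycg,buje] add [moouo] -> 12 lines: syw wkmlz ljz kxg fxdl mtza iaf rgqmf wykpp moouo ayc lvli
Hunk 6: at line 2 remove [ljz] add [awnvu] -> 12 lines: syw wkmlz awnvu kxg fxdl mtza iaf rgqmf wykpp moouo ayc lvli

Answer: syw
wkmlz
awnvu
kxg
fxdl
mtza
iaf
rgqmf
wykpp
moouo
ayc
lvli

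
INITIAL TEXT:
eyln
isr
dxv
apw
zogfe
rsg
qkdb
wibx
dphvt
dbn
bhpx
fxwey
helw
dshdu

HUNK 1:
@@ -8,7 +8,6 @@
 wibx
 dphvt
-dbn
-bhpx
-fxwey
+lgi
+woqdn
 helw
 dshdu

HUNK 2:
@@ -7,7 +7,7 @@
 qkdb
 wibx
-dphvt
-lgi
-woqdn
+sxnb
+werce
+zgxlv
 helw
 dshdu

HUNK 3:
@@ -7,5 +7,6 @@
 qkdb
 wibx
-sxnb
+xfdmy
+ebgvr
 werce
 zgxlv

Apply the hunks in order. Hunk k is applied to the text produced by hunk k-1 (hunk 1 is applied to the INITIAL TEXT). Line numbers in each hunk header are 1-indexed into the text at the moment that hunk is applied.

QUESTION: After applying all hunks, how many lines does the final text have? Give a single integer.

Answer: 14

Derivation:
Hunk 1: at line 8 remove [dbn,bhpx,fxwey] add [lgi,woqdn] -> 13 lines: eyln isr dxv apw zogfe rsg qkdb wibx dphvt lgi woqdn helw dshdu
Hunk 2: at line 7 remove [dphvt,lgi,woqdn] add [sxnb,werce,zgxlv] -> 13 lines: eyln isr dxv apw zogfe rsg qkdb wibx sxnb werce zgxlv helw dshdu
Hunk 3: at line 7 remove [sxnb] add [xfdmy,ebgvr] -> 14 lines: eyln isr dxv apw zogfe rsg qkdb wibx xfdmy ebgvr werce zgxlv helw dshdu
Final line count: 14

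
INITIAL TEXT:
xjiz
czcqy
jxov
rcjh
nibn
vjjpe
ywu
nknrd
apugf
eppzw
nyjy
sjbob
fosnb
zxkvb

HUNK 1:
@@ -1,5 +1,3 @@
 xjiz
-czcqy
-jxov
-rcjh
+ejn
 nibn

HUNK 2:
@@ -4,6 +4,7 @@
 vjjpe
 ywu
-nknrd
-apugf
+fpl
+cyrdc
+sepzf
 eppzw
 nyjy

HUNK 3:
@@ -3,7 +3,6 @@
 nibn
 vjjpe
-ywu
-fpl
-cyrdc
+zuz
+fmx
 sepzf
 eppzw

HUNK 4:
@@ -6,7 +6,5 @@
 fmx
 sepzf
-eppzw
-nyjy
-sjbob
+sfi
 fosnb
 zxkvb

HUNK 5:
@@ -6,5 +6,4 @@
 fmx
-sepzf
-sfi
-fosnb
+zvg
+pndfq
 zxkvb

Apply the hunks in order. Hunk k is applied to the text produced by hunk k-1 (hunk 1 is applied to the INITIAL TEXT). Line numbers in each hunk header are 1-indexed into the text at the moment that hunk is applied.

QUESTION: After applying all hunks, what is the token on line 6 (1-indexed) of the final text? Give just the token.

Hunk 1: at line 1 remove [czcqy,jxov,rcjh] add [ejn] -> 12 lines: xjiz ejn nibn vjjpe ywu nknrd apugf eppzw nyjy sjbob fosnb zxkvb
Hunk 2: at line 4 remove [nknrd,apugf] add [fpl,cyrdc,sepzf] -> 13 lines: xjiz ejn nibn vjjpe ywu fpl cyrdc sepzf eppzw nyjy sjbob fosnb zxkvb
Hunk 3: at line 3 remove [ywu,fpl,cyrdc] add [zuz,fmx] -> 12 lines: xjiz ejn nibn vjjpe zuz fmx sepzf eppzw nyjy sjbob fosnb zxkvb
Hunk 4: at line 6 remove [eppzw,nyjy,sjbob] add [sfi] -> 10 lines: xjiz ejn nibn vjjpe zuz fmx sepzf sfi fosnb zxkvb
Hunk 5: at line 6 remove [sepzf,sfi,fosnb] add [zvg,pndfq] -> 9 lines: xjiz ejn nibn vjjpe zuz fmx zvg pndfq zxkvb
Final line 6: fmx

Answer: fmx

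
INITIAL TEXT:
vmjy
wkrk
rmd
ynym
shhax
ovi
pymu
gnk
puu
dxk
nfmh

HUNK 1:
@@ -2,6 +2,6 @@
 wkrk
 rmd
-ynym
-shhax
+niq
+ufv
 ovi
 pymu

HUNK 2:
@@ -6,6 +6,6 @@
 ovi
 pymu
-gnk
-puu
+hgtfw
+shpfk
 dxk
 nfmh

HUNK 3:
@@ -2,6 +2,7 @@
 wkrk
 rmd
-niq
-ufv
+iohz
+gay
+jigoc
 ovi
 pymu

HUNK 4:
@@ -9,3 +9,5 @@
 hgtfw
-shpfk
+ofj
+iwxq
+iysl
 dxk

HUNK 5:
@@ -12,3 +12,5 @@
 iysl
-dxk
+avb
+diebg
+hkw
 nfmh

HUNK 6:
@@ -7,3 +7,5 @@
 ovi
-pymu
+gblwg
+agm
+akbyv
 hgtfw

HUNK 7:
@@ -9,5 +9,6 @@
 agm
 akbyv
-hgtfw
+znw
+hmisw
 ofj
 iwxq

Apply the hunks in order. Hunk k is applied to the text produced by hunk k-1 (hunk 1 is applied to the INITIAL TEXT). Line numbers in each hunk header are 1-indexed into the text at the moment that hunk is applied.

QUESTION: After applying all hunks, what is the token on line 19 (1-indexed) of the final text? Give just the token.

Hunk 1: at line 2 remove [ynym,shhax] add [niq,ufv] -> 11 lines: vmjy wkrk rmd niq ufv ovi pymu gnk puu dxk nfmh
Hunk 2: at line 6 remove [gnk,puu] add [hgtfw,shpfk] -> 11 lines: vmjy wkrk rmd niq ufv ovi pymu hgtfw shpfk dxk nfmh
Hunk 3: at line 2 remove [niq,ufv] add [iohz,gay,jigoc] -> 12 lines: vmjy wkrk rmd iohz gay jigoc ovi pymu hgtfw shpfk dxk nfmh
Hunk 4: at line 9 remove [shpfk] add [ofj,iwxq,iysl] -> 14 lines: vmjy wkrk rmd iohz gay jigoc ovi pymu hgtfw ofj iwxq iysl dxk nfmh
Hunk 5: at line 12 remove [dxk] add [avb,diebg,hkw] -> 16 lines: vmjy wkrk rmd iohz gay jigoc ovi pymu hgtfw ofj iwxq iysl avb diebg hkw nfmh
Hunk 6: at line 7 remove [pymu] add [gblwg,agm,akbyv] -> 18 lines: vmjy wkrk rmd iohz gay jigoc ovi gblwg agm akbyv hgtfw ofj iwxq iysl avb diebg hkw nfmh
Hunk 7: at line 9 remove [hgtfw] add [znw,hmisw] -> 19 lines: vmjy wkrk rmd iohz gay jigoc ovi gblwg agm akbyv znw hmisw ofj iwxq iysl avb diebg hkw nfmh
Final line 19: nfmh

Answer: nfmh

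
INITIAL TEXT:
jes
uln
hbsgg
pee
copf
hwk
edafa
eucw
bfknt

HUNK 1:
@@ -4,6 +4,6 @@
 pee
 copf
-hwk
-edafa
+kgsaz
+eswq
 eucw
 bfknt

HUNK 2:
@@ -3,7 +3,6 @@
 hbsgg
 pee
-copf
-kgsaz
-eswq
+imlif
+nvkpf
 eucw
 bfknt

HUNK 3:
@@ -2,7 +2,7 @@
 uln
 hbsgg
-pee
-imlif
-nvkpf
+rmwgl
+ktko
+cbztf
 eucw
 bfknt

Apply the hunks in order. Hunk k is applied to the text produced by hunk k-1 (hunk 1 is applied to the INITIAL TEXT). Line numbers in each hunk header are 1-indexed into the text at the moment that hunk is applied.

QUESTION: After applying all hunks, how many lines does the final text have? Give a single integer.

Hunk 1: at line 4 remove [hwk,edafa] add [kgsaz,eswq] -> 9 lines: jes uln hbsgg pee copf kgsaz eswq eucw bfknt
Hunk 2: at line 3 remove [copf,kgsaz,eswq] add [imlif,nvkpf] -> 8 lines: jes uln hbsgg pee imlif nvkpf eucw bfknt
Hunk 3: at line 2 remove [pee,imlif,nvkpf] add [rmwgl,ktko,cbztf] -> 8 lines: jes uln hbsgg rmwgl ktko cbztf eucw bfknt
Final line count: 8

Answer: 8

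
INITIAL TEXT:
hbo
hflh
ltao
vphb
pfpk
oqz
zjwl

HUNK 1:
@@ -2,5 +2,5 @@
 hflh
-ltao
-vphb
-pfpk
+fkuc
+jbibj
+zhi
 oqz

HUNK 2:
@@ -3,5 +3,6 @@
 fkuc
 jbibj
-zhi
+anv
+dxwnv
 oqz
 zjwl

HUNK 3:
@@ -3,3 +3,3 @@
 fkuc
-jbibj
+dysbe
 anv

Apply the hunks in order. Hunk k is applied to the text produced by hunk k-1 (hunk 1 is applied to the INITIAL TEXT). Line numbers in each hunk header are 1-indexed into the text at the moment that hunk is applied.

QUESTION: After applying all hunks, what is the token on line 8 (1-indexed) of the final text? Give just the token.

Answer: zjwl

Derivation:
Hunk 1: at line 2 remove [ltao,vphb,pfpk] add [fkuc,jbibj,zhi] -> 7 lines: hbo hflh fkuc jbibj zhi oqz zjwl
Hunk 2: at line 3 remove [zhi] add [anv,dxwnv] -> 8 lines: hbo hflh fkuc jbibj anv dxwnv oqz zjwl
Hunk 3: at line 3 remove [jbibj] add [dysbe] -> 8 lines: hbo hflh fkuc dysbe anv dxwnv oqz zjwl
Final line 8: zjwl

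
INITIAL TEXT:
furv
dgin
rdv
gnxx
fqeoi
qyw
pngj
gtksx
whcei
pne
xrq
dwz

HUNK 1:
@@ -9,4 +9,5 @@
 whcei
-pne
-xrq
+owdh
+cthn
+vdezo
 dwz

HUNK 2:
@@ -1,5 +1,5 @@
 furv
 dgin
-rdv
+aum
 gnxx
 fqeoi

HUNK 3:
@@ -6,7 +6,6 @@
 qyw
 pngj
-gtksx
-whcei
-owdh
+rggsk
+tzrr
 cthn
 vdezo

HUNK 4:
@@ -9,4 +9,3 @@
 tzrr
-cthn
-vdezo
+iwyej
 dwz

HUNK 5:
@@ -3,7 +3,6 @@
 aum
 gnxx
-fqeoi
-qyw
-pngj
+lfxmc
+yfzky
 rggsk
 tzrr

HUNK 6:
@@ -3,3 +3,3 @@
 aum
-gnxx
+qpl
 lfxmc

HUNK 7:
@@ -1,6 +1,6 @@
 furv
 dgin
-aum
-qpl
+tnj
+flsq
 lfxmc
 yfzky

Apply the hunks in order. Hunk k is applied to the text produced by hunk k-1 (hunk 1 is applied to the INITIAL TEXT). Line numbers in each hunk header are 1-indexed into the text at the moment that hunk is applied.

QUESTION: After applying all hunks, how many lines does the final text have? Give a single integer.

Hunk 1: at line 9 remove [pne,xrq] add [owdh,cthn,vdezo] -> 13 lines: furv dgin rdv gnxx fqeoi qyw pngj gtksx whcei owdh cthn vdezo dwz
Hunk 2: at line 1 remove [rdv] add [aum] -> 13 lines: furv dgin aum gnxx fqeoi qyw pngj gtksx whcei owdh cthn vdezo dwz
Hunk 3: at line 6 remove [gtksx,whcei,owdh] add [rggsk,tzrr] -> 12 lines: furv dgin aum gnxx fqeoi qyw pngj rggsk tzrr cthn vdezo dwz
Hunk 4: at line 9 remove [cthn,vdezo] add [iwyej] -> 11 lines: furv dgin aum gnxx fqeoi qyw pngj rggsk tzrr iwyej dwz
Hunk 5: at line 3 remove [fqeoi,qyw,pngj] add [lfxmc,yfzky] -> 10 lines: furv dgin aum gnxx lfxmc yfzky rggsk tzrr iwyej dwz
Hunk 6: at line 3 remove [gnxx] add [qpl] -> 10 lines: furv dgin aum qpl lfxmc yfzky rggsk tzrr iwyej dwz
Hunk 7: at line 1 remove [aum,qpl] add [tnj,flsq] -> 10 lines: furv dgin tnj flsq lfxmc yfzky rggsk tzrr iwyej dwz
Final line count: 10

Answer: 10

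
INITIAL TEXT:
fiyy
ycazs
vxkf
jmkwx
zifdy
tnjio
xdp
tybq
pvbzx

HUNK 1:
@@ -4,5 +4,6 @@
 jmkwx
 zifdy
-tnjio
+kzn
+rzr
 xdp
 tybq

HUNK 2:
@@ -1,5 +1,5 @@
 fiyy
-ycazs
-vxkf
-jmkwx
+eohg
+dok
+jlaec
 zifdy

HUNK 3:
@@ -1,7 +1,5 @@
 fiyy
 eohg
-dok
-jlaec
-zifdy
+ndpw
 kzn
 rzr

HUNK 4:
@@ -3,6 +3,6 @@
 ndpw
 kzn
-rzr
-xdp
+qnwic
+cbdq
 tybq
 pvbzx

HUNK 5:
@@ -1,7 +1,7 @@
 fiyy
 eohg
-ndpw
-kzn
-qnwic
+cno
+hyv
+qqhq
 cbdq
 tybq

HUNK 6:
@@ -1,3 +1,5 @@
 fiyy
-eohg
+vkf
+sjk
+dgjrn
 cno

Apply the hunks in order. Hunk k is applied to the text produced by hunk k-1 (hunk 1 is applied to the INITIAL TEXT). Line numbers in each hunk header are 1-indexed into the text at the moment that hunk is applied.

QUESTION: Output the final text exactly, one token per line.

Hunk 1: at line 4 remove [tnjio] add [kzn,rzr] -> 10 lines: fiyy ycazs vxkf jmkwx zifdy kzn rzr xdp tybq pvbzx
Hunk 2: at line 1 remove [ycazs,vxkf,jmkwx] add [eohg,dok,jlaec] -> 10 lines: fiyy eohg dok jlaec zifdy kzn rzr xdp tybq pvbzx
Hunk 3: at line 1 remove [dok,jlaec,zifdy] add [ndpw] -> 8 lines: fiyy eohg ndpw kzn rzr xdp tybq pvbzx
Hunk 4: at line 3 remove [rzr,xdp] add [qnwic,cbdq] -> 8 lines: fiyy eohg ndpw kzn qnwic cbdq tybq pvbzx
Hunk 5: at line 1 remove [ndpw,kzn,qnwic] add [cno,hyv,qqhq] -> 8 lines: fiyy eohg cno hyv qqhq cbdq tybq pvbzx
Hunk 6: at line 1 remove [eohg] add [vkf,sjk,dgjrn] -> 10 lines: fiyy vkf sjk dgjrn cno hyv qqhq cbdq tybq pvbzx

Answer: fiyy
vkf
sjk
dgjrn
cno
hyv
qqhq
cbdq
tybq
pvbzx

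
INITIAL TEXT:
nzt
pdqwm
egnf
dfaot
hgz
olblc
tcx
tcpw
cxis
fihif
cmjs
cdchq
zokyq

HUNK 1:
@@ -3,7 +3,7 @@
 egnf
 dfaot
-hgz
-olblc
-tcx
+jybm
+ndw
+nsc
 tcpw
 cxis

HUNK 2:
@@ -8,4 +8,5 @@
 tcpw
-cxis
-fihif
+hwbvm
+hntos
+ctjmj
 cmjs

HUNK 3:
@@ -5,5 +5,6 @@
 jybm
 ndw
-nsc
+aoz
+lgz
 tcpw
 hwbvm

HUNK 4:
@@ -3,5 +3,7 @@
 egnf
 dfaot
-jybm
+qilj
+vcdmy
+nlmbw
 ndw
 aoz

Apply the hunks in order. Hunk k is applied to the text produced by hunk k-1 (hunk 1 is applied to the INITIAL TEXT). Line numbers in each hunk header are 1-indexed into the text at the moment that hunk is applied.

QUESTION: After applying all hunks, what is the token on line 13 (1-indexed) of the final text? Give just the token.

Answer: hntos

Derivation:
Hunk 1: at line 3 remove [hgz,olblc,tcx] add [jybm,ndw,nsc] -> 13 lines: nzt pdqwm egnf dfaot jybm ndw nsc tcpw cxis fihif cmjs cdchq zokyq
Hunk 2: at line 8 remove [cxis,fihif] add [hwbvm,hntos,ctjmj] -> 14 lines: nzt pdqwm egnf dfaot jybm ndw nsc tcpw hwbvm hntos ctjmj cmjs cdchq zokyq
Hunk 3: at line 5 remove [nsc] add [aoz,lgz] -> 15 lines: nzt pdqwm egnf dfaot jybm ndw aoz lgz tcpw hwbvm hntos ctjmj cmjs cdchq zokyq
Hunk 4: at line 3 remove [jybm] add [qilj,vcdmy,nlmbw] -> 17 lines: nzt pdqwm egnf dfaot qilj vcdmy nlmbw ndw aoz lgz tcpw hwbvm hntos ctjmj cmjs cdchq zokyq
Final line 13: hntos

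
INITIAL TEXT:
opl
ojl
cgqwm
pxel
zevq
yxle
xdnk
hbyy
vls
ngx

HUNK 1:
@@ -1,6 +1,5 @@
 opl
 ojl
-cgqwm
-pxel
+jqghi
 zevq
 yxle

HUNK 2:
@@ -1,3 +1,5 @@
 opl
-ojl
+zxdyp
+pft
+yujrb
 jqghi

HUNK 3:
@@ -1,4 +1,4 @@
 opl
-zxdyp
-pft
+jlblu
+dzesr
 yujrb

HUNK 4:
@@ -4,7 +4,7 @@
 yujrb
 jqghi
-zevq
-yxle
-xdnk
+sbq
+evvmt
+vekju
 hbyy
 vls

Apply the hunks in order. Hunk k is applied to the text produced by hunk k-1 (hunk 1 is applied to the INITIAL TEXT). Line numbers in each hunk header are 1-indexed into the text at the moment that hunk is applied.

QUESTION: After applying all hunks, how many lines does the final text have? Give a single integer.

Answer: 11

Derivation:
Hunk 1: at line 1 remove [cgqwm,pxel] add [jqghi] -> 9 lines: opl ojl jqghi zevq yxle xdnk hbyy vls ngx
Hunk 2: at line 1 remove [ojl] add [zxdyp,pft,yujrb] -> 11 lines: opl zxdyp pft yujrb jqghi zevq yxle xdnk hbyy vls ngx
Hunk 3: at line 1 remove [zxdyp,pft] add [jlblu,dzesr] -> 11 lines: opl jlblu dzesr yujrb jqghi zevq yxle xdnk hbyy vls ngx
Hunk 4: at line 4 remove [zevq,yxle,xdnk] add [sbq,evvmt,vekju] -> 11 lines: opl jlblu dzesr yujrb jqghi sbq evvmt vekju hbyy vls ngx
Final line count: 11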